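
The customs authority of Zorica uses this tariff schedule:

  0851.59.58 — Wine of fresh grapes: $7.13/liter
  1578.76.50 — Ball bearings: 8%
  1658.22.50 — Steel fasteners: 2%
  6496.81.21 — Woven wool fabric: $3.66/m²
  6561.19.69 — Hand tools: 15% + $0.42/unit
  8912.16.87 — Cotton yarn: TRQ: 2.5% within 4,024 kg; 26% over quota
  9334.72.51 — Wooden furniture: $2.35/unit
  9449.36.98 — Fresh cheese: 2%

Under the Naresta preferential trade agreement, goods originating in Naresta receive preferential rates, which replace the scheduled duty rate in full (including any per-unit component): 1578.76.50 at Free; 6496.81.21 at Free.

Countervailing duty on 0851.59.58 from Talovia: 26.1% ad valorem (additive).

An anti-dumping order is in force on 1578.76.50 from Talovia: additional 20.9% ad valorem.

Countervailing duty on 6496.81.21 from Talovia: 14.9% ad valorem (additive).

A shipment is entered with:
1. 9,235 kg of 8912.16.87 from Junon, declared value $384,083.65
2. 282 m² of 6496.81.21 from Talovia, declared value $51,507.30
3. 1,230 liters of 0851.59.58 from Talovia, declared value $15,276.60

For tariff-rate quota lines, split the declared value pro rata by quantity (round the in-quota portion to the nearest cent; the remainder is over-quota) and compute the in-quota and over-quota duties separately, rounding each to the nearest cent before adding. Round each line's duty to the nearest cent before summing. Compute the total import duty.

$81,996.38

Line 1 (8912.16.87, Junon, 9,235 kg, $384,083.65):
Code 8912.16.87 is under a tariff-rate quota (threshold 4,024 kg). In-quota: 4,024 kg at 2.5%; over-quota: 5,211 kg at 26%.
Pro-rata value split: in-quota = $384,083.65 × 4,024/9,235 = $167,358.16; over-quota = $384,083.65 − $167,358.16 = $216,725.49.
In-quota duty = $167,358.16 × 2.5% = $4,183.95. Over-quota duty = $216,725.49 × 26% = $56,348.63.
Line duty = $4,183.95 + $56,348.63 = $60,532.58.
Line 2 (6496.81.21, Talovia, 282 m², $51,507.30):
Base rate for 6496.81.21 is $3.66/m².
6496.81.21 has an FTA preferential rate, but origin Talovia is not Naresta; base rate stands.
Additional duty on 6496.81.21 from Talovia: +14.9% ad valorem. Applied ad valorem rate = 14.9%.
Duty = $51,507.30 × 14.9% + 282 × $3.66 = $8,706.71.
Line 3 (0851.59.58, Talovia, 1,230 liters, $15,276.60):
Base rate for 0851.59.58 is $7.13/liter.
Additional duty on 0851.59.58 from Talovia: +26.1% ad valorem. Applied ad valorem rate = 26.1%.
Duty = $15,276.60 × 26.1% + 1,230 × $7.13 = $12,757.09.
Total = $60,532.58 + $8,706.71 + $12,757.09 = $81,996.38.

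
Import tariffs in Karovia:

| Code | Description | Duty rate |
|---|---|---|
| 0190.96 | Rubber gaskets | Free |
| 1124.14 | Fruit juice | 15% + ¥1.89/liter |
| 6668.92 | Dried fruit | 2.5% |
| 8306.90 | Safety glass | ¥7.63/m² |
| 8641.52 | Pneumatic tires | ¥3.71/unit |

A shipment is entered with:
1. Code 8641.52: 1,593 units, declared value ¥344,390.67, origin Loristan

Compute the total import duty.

Line 1 (8641.52, Loristan, 1,593 units, ¥344,390.67):
Base rate for 8641.52 is ¥3.71/unit.
Duty = 1,593 × ¥3.71 = ¥5,910.03.

¥5,910.03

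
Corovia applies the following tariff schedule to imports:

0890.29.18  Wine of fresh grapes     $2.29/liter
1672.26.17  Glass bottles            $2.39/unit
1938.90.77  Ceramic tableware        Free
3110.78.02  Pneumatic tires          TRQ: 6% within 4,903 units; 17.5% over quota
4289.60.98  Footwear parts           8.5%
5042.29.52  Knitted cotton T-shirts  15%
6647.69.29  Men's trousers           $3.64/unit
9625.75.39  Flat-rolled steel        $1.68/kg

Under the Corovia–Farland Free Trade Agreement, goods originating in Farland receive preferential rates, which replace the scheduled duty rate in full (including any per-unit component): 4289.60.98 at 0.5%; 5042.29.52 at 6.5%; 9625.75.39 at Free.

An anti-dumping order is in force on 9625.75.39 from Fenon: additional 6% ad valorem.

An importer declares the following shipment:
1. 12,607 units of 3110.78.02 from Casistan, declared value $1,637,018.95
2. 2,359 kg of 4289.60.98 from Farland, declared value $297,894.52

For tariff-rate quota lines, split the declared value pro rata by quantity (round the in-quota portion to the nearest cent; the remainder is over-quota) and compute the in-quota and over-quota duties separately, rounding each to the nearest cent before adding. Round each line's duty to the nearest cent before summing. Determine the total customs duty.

Line 1 (3110.78.02, Casistan, 12,607 units, $1,637,018.95):
Code 3110.78.02 is under a tariff-rate quota (threshold 4,903 units). In-quota: 4,903 units at 6%; over-quota: 7,704 units at 17.5%.
Pro-rata value split: in-quota = $1,637,018.95 × 4,903/12,607 = $636,654.55; over-quota = $1,637,018.95 − $636,654.55 = $1,000,364.40.
In-quota duty = $636,654.55 × 6% = $38,199.27. Over-quota duty = $1,000,364.40 × 17.5% = $175,063.77.
Line duty = $38,199.27 + $175,063.77 = $213,263.04.
Line 2 (4289.60.98, Farland, 2,359 kg, $297,894.52):
Base rate for 4289.60.98 is 8.5%.
Origin Farland qualifies under the Corovia–Farland agreement and 4289.60.98 is covered: preferential rate 0.5% applies instead.
Duty = $297,894.52 × 0.5% = $1,489.47.
Total = $213,263.04 + $1,489.47 = $214,752.51.

$214,752.51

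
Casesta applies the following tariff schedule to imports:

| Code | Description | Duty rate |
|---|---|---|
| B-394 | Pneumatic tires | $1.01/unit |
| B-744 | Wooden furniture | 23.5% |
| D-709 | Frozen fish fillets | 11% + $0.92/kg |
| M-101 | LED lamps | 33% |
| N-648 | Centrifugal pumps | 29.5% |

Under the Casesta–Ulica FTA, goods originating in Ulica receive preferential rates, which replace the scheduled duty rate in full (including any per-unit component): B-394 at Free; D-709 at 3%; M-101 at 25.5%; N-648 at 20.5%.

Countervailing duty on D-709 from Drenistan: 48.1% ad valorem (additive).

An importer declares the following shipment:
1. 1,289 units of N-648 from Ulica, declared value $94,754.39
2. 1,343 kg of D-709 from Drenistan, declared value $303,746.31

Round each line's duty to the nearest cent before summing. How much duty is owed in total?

$200,174.28

Line 1 (N-648, Ulica, 1,289 units, $94,754.39):
Base rate for N-648 is 29.5%.
Origin Ulica qualifies under the Casesta–Ulica agreement and N-648 is covered: preferential rate 20.5% applies instead.
Duty = $94,754.39 × 20.5% = $19,424.65.
Line 2 (D-709, Drenistan, 1,343 kg, $303,746.31):
Base rate for D-709 is 11% + $0.92/kg.
D-709 has an FTA preferential rate, but origin Drenistan is not Ulica; base rate stands.
Additional duty on D-709 from Drenistan: +48.1%. Applied ad valorem rate: 11% + 48.1% = 59.1%.
Duty = $303,746.31 × 59.1% + 1,343 × $0.92 = $180,749.63.
Total = $19,424.65 + $180,749.63 = $200,174.28.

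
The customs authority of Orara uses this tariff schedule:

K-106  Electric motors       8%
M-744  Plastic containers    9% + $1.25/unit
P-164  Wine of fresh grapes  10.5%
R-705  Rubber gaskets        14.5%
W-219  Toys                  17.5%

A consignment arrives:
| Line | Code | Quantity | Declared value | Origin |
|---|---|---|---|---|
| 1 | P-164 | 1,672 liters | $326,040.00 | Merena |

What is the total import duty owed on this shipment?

$34,234.20

Line 1 (P-164, Merena, 1,672 liters, $326,040.00):
Base rate for P-164 is 10.5%.
Duty = $326,040.00 × 10.5% = $34,234.20.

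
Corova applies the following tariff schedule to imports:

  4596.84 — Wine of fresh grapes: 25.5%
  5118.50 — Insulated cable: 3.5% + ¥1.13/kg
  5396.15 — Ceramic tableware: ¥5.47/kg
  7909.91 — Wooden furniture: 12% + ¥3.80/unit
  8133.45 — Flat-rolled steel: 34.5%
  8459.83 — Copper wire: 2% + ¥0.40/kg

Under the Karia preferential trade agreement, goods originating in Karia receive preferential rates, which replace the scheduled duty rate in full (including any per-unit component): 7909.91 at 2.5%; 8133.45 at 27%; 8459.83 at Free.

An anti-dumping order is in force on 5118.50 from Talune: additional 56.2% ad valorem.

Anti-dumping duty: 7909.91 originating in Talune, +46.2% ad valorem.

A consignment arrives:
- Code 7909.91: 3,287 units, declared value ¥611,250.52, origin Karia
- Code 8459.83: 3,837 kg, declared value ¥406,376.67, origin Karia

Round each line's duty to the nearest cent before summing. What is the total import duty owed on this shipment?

Line 1 (7909.91, Karia, 3,287 units, ¥611,250.52):
Base rate for 7909.91 is 12% + ¥3.80/unit.
Origin Karia qualifies under the Corova–Karia agreement and 7909.91 is covered: preferential rate 2.5% applies instead.
The additional-duty order on 7909.91 targets Talune, not Karia; it does not apply.
Duty = ¥611,250.52 × 2.5% = ¥15,281.26.
Line 2 (8459.83, Karia, 3,837 kg, ¥406,376.67):
Base rate for 8459.83 is 2% + ¥0.40/kg.
Origin Karia qualifies under the Corova–Karia agreement and 8459.83 is covered: preferential rate Free applies instead.
Duty = ¥406,376.67 × 0% = ¥0.00.
Total = ¥15,281.26 + ¥0.00 = ¥15,281.26.

¥15,281.26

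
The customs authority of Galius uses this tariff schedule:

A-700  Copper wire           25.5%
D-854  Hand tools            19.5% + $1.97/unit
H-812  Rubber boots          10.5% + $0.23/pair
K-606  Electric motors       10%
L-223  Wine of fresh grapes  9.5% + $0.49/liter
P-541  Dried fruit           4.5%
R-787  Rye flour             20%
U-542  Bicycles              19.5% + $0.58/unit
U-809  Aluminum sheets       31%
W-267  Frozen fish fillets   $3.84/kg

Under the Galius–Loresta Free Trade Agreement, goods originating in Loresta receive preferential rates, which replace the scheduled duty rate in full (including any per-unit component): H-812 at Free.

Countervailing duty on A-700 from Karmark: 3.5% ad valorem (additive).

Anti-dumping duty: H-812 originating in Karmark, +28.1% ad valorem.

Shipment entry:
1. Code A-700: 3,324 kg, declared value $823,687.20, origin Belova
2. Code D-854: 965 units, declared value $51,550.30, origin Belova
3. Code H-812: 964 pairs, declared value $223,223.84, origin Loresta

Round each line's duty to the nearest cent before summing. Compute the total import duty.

Line 1 (A-700, Belova, 3,324 kg, $823,687.20):
Base rate for A-700 is 25.5%.
The additional-duty order on A-700 targets Karmark, not Belova; it does not apply.
Duty = $823,687.20 × 25.5% = $210,040.24.
Line 2 (D-854, Belova, 965 units, $51,550.30):
Base rate for D-854 is 19.5% + $1.97/unit.
Duty = $51,550.30 × 19.5% + 965 × $1.97 = $11,953.36.
Line 3 (H-812, Loresta, 964 pairs, $223,223.84):
Base rate for H-812 is 10.5% + $0.23/pair.
Origin Loresta qualifies under the Galius–Loresta agreement and H-812 is covered: preferential rate Free applies instead.
The additional-duty order on H-812 targets Karmark, not Loresta; it does not apply.
Duty = $223,223.84 × 0% = $0.00.
Total = $210,040.24 + $11,953.36 + $0.00 = $221,993.60.

$221,993.60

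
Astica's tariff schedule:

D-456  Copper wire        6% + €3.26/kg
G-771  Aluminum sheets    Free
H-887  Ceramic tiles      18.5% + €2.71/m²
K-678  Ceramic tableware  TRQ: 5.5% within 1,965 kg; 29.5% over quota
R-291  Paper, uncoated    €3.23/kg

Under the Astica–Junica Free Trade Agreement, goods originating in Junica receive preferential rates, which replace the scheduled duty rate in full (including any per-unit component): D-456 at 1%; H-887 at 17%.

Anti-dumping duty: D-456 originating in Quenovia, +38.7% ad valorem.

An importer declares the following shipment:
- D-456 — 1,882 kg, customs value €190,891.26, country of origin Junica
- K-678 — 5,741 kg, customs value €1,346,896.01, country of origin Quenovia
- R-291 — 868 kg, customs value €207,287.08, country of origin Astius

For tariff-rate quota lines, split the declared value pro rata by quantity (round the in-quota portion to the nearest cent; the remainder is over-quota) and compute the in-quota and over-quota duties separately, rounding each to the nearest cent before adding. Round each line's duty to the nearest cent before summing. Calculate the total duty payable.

€291,404.80

Line 1 (D-456, Junica, 1,882 kg, €190,891.26):
Base rate for D-456 is 6% + €3.26/kg.
Origin Junica qualifies under the Astica–Junica agreement and D-456 is covered: preferential rate 1% applies instead.
The additional-duty order on D-456 targets Quenovia, not Junica; it does not apply.
Duty = €190,891.26 × 1% = €1,908.91.
Line 2 (K-678, Quenovia, 5,741 kg, €1,346,896.01):
Code K-678 is under a tariff-rate quota (threshold 1,965 kg). In-quota: 1,965 kg at 5.5%; over-quota: 3,776 kg at 29.5%.
Pro-rata value split: in-quota = €1,346,896.01 × 1,965/5,741 = €461,008.65; over-quota = €1,346,896.01 − €461,008.65 = €885,887.36.
In-quota duty = €461,008.65 × 5.5% = €25,355.48. Over-quota duty = €885,887.36 × 29.5% = €261,336.77.
Line duty = €25,355.48 + €261,336.77 = €286,692.25.
Line 3 (R-291, Astius, 868 kg, €207,287.08):
Base rate for R-291 is €3.23/kg.
Duty = 868 × €3.23 = €2,803.64.
Total = €1,908.91 + €286,692.25 + €2,803.64 = €291,404.80.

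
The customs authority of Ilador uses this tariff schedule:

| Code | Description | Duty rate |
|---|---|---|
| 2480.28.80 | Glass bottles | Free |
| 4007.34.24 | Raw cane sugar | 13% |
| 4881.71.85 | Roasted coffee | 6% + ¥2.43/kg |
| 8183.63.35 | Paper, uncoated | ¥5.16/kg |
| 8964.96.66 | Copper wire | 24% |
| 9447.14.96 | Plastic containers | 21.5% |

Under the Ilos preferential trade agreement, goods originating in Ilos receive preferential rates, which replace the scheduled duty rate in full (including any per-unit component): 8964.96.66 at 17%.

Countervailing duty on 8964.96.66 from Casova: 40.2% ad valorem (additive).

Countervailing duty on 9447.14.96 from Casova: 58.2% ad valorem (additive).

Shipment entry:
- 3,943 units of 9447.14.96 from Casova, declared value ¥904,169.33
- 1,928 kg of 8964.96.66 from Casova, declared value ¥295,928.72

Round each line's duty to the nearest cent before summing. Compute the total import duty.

¥910,609.20

Line 1 (9447.14.96, Casova, 3,943 units, ¥904,169.33):
Base rate for 9447.14.96 is 21.5%.
Additional duty on 9447.14.96 from Casova: +58.2%. Applied ad valorem rate: 21.5% + 58.2% = 79.7%.
Duty = ¥904,169.33 × 79.7% = ¥720,622.96.
Line 2 (8964.96.66, Casova, 1,928 kg, ¥295,928.72):
Base rate for 8964.96.66 is 24%.
8964.96.66 has an FTA preferential rate, but origin Casova is not Ilos; base rate stands.
Additional duty on 8964.96.66 from Casova: +40.2%. Applied ad valorem rate: 24% + 40.2% = 64.2%.
Duty = ¥295,928.72 × 64.2% = ¥189,986.24.
Total = ¥720,622.96 + ¥189,986.24 = ¥910,609.20.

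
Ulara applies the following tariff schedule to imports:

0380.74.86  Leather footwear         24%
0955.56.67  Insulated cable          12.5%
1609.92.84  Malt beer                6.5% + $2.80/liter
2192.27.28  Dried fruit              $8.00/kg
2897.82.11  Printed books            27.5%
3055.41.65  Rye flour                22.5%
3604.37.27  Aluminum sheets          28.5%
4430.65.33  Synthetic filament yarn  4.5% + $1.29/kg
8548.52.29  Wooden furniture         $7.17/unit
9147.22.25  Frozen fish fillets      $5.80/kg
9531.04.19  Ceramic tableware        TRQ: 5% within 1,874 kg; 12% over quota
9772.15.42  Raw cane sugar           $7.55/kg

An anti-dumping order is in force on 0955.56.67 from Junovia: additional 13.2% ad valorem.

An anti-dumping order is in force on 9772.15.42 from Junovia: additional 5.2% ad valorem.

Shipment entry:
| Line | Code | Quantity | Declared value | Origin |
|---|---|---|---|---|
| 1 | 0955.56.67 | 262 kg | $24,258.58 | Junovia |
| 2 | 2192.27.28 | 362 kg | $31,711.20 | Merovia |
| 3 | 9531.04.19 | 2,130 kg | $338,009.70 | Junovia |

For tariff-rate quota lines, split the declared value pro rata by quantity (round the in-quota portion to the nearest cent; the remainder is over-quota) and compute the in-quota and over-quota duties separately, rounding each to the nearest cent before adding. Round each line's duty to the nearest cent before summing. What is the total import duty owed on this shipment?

$28,874.67

Line 1 (0955.56.67, Junovia, 262 kg, $24,258.58):
Base rate for 0955.56.67 is 12.5%.
Additional duty on 0955.56.67 from Junovia: +13.2%. Applied ad valorem rate: 12.5% + 13.2% = 25.7%.
Duty = $24,258.58 × 25.7% = $6,234.46.
Line 2 (2192.27.28, Merovia, 362 kg, $31,711.20):
Base rate for 2192.27.28 is $8.00/kg.
Duty = 362 × $8.00 = $2,896.00.
Line 3 (9531.04.19, Junovia, 2,130 kg, $338,009.70):
Code 9531.04.19 is under a tariff-rate quota (threshold 1,874 kg). In-quota: 1,874 kg at 5%; over-quota: 256 kg at 12%.
Pro-rata value split: in-quota = $338,009.70 × 1,874/2,130 = $297,385.06; over-quota = $338,009.70 − $297,385.06 = $40,624.64.
In-quota duty = $297,385.06 × 5% = $14,869.25. Over-quota duty = $40,624.64 × 12% = $4,874.96.
Line duty = $14,869.25 + $4,874.96 = $19,744.21.
Total = $6,234.46 + $2,896.00 + $19,744.21 = $28,874.67.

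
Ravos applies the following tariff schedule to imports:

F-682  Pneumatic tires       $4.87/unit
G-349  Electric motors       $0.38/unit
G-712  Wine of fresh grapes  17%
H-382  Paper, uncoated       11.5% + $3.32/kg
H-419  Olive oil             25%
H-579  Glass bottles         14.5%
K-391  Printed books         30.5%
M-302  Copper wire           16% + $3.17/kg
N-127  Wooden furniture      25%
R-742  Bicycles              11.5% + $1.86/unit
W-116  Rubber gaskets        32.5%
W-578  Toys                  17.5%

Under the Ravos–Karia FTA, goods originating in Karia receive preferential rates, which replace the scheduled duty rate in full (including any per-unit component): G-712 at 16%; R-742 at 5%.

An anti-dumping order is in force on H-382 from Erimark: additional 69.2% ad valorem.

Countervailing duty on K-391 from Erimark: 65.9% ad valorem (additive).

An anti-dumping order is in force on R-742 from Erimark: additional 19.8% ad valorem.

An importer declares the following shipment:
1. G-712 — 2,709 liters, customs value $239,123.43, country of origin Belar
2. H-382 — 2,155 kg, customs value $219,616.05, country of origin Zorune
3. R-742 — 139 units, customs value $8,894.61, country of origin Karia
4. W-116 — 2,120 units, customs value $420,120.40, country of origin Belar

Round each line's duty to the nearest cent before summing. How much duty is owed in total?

$210,045.29

Line 1 (G-712, Belar, 2,709 liters, $239,123.43):
Base rate for G-712 is 17%.
G-712 has an FTA preferential rate, but origin Belar is not Karia; base rate stands.
Duty = $239,123.43 × 17% = $40,650.98.
Line 2 (H-382, Zorune, 2,155 kg, $219,616.05):
Base rate for H-382 is 11.5% + $3.32/kg.
The additional-duty order on H-382 targets Erimark, not Zorune; it does not apply.
Duty = $219,616.05 × 11.5% + 2,155 × $3.32 = $32,410.45.
Line 3 (R-742, Karia, 139 units, $8,894.61):
Base rate for R-742 is 11.5% + $1.86/unit.
Origin Karia qualifies under the Ravos–Karia agreement and R-742 is covered: preferential rate 5% applies instead.
The additional-duty order on R-742 targets Erimark, not Karia; it does not apply.
Duty = $8,894.61 × 5% = $444.73.
Line 4 (W-116, Belar, 2,120 units, $420,120.40):
Base rate for W-116 is 32.5%.
Duty = $420,120.40 × 32.5% = $136,539.13.
Total = $40,650.98 + $32,410.45 + $444.73 + $136,539.13 = $210,045.29.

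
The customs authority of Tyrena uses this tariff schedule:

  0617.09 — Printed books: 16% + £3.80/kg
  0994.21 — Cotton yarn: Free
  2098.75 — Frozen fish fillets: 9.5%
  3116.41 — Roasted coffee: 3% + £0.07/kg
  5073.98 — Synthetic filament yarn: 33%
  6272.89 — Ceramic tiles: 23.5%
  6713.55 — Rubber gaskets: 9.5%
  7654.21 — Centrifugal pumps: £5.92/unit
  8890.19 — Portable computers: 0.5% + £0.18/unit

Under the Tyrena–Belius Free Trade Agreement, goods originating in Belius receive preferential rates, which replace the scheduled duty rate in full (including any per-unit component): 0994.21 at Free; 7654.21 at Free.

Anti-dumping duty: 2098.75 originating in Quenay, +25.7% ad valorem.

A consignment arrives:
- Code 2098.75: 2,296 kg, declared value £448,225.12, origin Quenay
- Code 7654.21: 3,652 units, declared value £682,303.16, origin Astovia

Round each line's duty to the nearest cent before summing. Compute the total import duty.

Line 1 (2098.75, Quenay, 2,296 kg, £448,225.12):
Base rate for 2098.75 is 9.5%.
Additional duty on 2098.75 from Quenay: +25.7%. Applied ad valorem rate: 9.5% + 25.7% = 35.2%.
Duty = £448,225.12 × 35.2% = £157,775.24.
Line 2 (7654.21, Astovia, 3,652 units, £682,303.16):
Base rate for 7654.21 is £5.92/unit.
7654.21 has an FTA preferential rate, but origin Astovia is not Belius; base rate stands.
Duty = 3,652 × £5.92 = £21,619.84.
Total = £157,775.24 + £21,619.84 = £179,395.08.

£179,395.08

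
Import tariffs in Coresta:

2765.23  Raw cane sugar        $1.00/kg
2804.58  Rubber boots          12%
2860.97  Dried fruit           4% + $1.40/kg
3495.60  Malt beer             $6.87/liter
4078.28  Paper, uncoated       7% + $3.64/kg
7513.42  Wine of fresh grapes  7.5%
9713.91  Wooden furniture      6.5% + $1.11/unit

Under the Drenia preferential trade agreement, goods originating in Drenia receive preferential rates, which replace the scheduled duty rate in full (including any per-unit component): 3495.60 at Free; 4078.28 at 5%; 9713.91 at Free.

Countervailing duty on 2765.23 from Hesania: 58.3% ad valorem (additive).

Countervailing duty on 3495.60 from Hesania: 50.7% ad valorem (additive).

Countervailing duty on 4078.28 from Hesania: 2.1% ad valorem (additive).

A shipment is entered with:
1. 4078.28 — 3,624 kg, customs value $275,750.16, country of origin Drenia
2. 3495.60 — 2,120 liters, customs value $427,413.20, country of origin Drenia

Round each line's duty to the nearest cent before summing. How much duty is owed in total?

$13,787.51

Line 1 (4078.28, Drenia, 3,624 kg, $275,750.16):
Base rate for 4078.28 is 7% + $3.64/kg.
Origin Drenia qualifies under the Coresta–Drenia agreement and 4078.28 is covered: preferential rate 5% applies instead.
The additional-duty order on 4078.28 targets Hesania, not Drenia; it does not apply.
Duty = $275,750.16 × 5% = $13,787.51.
Line 2 (3495.60, Drenia, 2,120 liters, $427,413.20):
Base rate for 3495.60 is $6.87/liter.
Origin Drenia qualifies under the Coresta–Drenia agreement and 3495.60 is covered: preferential rate Free applies instead.
The additional-duty order on 3495.60 targets Hesania, not Drenia; it does not apply.
Duty = $427,413.20 × 0% = $0.00.
Total = $13,787.51 + $0.00 = $13,787.51.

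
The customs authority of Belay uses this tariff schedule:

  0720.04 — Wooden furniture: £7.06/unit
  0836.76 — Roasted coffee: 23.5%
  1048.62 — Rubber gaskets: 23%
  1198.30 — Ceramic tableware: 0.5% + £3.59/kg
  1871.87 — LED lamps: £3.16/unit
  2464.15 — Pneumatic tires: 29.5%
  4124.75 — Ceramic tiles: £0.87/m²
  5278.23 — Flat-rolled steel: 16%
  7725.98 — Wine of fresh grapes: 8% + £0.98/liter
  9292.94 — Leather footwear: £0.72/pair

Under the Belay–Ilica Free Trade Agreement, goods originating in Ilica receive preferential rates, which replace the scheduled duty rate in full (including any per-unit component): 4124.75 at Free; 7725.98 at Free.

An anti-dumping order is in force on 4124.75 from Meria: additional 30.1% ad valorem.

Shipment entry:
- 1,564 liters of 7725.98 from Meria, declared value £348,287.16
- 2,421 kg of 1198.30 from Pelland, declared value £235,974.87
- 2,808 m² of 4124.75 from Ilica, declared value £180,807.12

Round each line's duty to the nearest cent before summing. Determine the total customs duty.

Line 1 (7725.98, Meria, 1,564 liters, £348,287.16):
Base rate for 7725.98 is 8% + £0.98/liter.
7725.98 has an FTA preferential rate, but origin Meria is not Ilica; base rate stands.
Duty = £348,287.16 × 8% + 1,564 × £0.98 = £29,395.69.
Line 2 (1198.30, Pelland, 2,421 kg, £235,974.87):
Base rate for 1198.30 is 0.5% + £3.59/kg.
Duty = £235,974.87 × 0.5% + 2,421 × £3.59 = £9,871.26.
Line 3 (4124.75, Ilica, 2,808 m², £180,807.12):
Base rate for 4124.75 is £0.87/m².
Origin Ilica qualifies under the Belay–Ilica agreement and 4124.75 is covered: preferential rate Free applies instead.
The additional-duty order on 4124.75 targets Meria, not Ilica; it does not apply.
Duty = £180,807.12 × 0% = £0.00.
Total = £29,395.69 + £9,871.26 + £0.00 = £39,266.95.

£39,266.95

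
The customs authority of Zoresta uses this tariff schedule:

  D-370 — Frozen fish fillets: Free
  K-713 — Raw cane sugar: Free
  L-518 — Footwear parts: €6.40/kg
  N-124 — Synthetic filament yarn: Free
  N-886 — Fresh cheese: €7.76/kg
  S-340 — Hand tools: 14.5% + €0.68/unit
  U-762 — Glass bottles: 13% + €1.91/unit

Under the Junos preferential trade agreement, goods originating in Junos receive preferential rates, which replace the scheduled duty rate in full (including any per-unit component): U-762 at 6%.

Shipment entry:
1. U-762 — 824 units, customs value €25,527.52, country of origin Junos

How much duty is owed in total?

Line 1 (U-762, Junos, 824 units, €25,527.52):
Base rate for U-762 is 13% + €1.91/unit.
Origin Junos qualifies under the Zoresta–Junos agreement and U-762 is covered: preferential rate 6% applies instead.
Duty = €25,527.52 × 6% = €1,531.65.

€1,531.65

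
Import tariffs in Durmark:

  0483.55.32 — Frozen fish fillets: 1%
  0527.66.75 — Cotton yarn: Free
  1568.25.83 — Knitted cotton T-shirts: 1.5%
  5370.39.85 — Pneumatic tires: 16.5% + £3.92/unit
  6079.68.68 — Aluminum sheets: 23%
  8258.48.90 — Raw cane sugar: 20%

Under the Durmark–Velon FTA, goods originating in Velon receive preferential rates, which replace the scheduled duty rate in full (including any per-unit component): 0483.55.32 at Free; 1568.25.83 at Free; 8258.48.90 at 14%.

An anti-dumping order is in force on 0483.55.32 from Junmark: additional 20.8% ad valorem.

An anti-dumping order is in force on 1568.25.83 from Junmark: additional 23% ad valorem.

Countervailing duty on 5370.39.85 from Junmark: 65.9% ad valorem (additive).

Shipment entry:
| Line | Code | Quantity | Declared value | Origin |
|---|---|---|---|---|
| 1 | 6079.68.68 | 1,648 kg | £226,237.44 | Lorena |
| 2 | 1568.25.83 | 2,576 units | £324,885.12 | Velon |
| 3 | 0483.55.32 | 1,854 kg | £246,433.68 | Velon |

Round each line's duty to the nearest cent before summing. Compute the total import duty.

£52,034.61

Line 1 (6079.68.68, Lorena, 1,648 kg, £226,237.44):
Base rate for 6079.68.68 is 23%.
Duty = £226,237.44 × 23% = £52,034.61.
Line 2 (1568.25.83, Velon, 2,576 units, £324,885.12):
Base rate for 1568.25.83 is 1.5%.
Origin Velon qualifies under the Durmark–Velon agreement and 1568.25.83 is covered: preferential rate Free applies instead.
The additional-duty order on 1568.25.83 targets Junmark, not Velon; it does not apply.
Duty = £324,885.12 × 0% = £0.00.
Line 3 (0483.55.32, Velon, 1,854 kg, £246,433.68):
Base rate for 0483.55.32 is 1%.
Origin Velon qualifies under the Durmark–Velon agreement and 0483.55.32 is covered: preferential rate Free applies instead.
The additional-duty order on 0483.55.32 targets Junmark, not Velon; it does not apply.
Duty = £246,433.68 × 0% = £0.00.
Total = £52,034.61 + £0.00 + £0.00 = £52,034.61.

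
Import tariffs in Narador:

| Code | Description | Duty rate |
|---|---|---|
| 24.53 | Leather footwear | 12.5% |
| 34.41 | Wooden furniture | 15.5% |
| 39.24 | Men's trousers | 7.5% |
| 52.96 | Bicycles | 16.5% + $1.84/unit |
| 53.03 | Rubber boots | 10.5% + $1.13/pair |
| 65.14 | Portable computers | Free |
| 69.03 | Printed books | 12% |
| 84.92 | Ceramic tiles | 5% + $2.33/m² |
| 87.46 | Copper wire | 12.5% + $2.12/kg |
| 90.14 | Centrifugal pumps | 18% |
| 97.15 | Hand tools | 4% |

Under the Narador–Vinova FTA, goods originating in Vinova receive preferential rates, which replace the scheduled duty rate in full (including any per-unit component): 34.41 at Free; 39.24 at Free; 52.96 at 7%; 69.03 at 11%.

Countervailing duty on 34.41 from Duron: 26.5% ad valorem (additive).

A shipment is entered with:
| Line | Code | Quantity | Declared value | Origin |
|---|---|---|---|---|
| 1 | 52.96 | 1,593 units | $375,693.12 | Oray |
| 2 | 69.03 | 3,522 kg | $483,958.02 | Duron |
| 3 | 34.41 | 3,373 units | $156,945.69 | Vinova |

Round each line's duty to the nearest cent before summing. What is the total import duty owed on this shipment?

$122,995.44

Line 1 (52.96, Oray, 1,593 units, $375,693.12):
Base rate for 52.96 is 16.5% + $1.84/unit.
52.96 has an FTA preferential rate, but origin Oray is not Vinova; base rate stands.
Duty = $375,693.12 × 16.5% + 1,593 × $1.84 = $64,920.48.
Line 2 (69.03, Duron, 3,522 kg, $483,958.02):
Base rate for 69.03 is 12%.
69.03 has an FTA preferential rate, but origin Duron is not Vinova; base rate stands.
Duty = $483,958.02 × 12% = $58,074.96.
Line 3 (34.41, Vinova, 3,373 units, $156,945.69):
Base rate for 34.41 is 15.5%.
Origin Vinova qualifies under the Narador–Vinova agreement and 34.41 is covered: preferential rate Free applies instead.
The additional-duty order on 34.41 targets Duron, not Vinova; it does not apply.
Duty = $156,945.69 × 0% = $0.00.
Total = $64,920.48 + $58,074.96 + $0.00 = $122,995.44.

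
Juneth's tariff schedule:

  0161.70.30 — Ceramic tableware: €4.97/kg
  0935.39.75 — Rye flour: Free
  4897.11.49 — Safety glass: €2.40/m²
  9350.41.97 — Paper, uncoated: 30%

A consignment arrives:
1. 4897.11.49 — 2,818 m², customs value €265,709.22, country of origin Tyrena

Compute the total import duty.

€6,763.20

Line 1 (4897.11.49, Tyrena, 2,818 m², €265,709.22):
Base rate for 4897.11.49 is €2.40/m².
Duty = 2,818 × €2.40 = €6,763.20.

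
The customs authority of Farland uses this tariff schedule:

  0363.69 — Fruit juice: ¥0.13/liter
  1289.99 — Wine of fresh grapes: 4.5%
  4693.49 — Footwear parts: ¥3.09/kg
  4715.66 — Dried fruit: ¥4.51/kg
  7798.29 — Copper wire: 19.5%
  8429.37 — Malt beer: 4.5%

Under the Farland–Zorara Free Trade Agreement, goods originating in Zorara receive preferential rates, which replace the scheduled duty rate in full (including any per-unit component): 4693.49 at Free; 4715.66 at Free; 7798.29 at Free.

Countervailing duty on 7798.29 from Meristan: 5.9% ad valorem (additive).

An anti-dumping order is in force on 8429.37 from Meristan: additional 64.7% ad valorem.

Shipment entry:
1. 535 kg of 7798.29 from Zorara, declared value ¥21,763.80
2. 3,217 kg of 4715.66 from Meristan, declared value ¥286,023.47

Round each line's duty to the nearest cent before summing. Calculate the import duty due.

Line 1 (7798.29, Zorara, 535 kg, ¥21,763.80):
Base rate for 7798.29 is 19.5%.
Origin Zorara qualifies under the Farland–Zorara agreement and 7798.29 is covered: preferential rate Free applies instead.
The additional-duty order on 7798.29 targets Meristan, not Zorara; it does not apply.
Duty = ¥21,763.80 × 0% = ¥0.00.
Line 2 (4715.66, Meristan, 3,217 kg, ¥286,023.47):
Base rate for 4715.66 is ¥4.51/kg.
4715.66 has an FTA preferential rate, but origin Meristan is not Zorara; base rate stands.
Duty = 3,217 × ¥4.51 = ¥14,508.67.
Total = ¥0.00 + ¥14,508.67 = ¥14,508.67.

¥14,508.67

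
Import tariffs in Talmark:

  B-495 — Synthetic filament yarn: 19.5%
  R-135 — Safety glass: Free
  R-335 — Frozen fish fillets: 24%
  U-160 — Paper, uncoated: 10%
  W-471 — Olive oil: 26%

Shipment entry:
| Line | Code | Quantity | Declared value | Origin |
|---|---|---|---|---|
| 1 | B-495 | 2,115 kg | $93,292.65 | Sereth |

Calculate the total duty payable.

$18,192.07

Line 1 (B-495, Sereth, 2,115 kg, $93,292.65):
Base rate for B-495 is 19.5%.
Duty = $93,292.65 × 19.5% = $18,192.07.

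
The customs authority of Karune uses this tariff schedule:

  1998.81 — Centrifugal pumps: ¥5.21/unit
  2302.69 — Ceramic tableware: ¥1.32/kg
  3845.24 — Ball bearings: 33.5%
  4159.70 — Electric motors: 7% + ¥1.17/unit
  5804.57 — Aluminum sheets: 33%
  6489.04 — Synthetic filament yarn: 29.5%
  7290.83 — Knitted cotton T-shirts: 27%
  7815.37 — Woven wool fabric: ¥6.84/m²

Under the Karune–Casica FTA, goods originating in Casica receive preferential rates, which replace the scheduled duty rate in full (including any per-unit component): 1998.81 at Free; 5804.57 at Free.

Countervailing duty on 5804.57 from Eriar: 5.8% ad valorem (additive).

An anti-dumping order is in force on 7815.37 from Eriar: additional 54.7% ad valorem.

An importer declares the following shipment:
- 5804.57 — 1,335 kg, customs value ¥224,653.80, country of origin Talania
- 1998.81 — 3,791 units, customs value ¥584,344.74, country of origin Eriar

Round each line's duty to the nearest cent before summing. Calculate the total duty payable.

¥93,886.86

Line 1 (5804.57, Talania, 1,335 kg, ¥224,653.80):
Base rate for 5804.57 is 33%.
5804.57 has an FTA preferential rate, but origin Talania is not Casica; base rate stands.
The additional-duty order on 5804.57 targets Eriar, not Talania; it does not apply.
Duty = ¥224,653.80 × 33% = ¥74,135.75.
Line 2 (1998.81, Eriar, 3,791 units, ¥584,344.74):
Base rate for 1998.81 is ¥5.21/unit.
1998.81 has an FTA preferential rate, but origin Eriar is not Casica; base rate stands.
Duty = 3,791 × ¥5.21 = ¥19,751.11.
Total = ¥74,135.75 + ¥19,751.11 = ¥93,886.86.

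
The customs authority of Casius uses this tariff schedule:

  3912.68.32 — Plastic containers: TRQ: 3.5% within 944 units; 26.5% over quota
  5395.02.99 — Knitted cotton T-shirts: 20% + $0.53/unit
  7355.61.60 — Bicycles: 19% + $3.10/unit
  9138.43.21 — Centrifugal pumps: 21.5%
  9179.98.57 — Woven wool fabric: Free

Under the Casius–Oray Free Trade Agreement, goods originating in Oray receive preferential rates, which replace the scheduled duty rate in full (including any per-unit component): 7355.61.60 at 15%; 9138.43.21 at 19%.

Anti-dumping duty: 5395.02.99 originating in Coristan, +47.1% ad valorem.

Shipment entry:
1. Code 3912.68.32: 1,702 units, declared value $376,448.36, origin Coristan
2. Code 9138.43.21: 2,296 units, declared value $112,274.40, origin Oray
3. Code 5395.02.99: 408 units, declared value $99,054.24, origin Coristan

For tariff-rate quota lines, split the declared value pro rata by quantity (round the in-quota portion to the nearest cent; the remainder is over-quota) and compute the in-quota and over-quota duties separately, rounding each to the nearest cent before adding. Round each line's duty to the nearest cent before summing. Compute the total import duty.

$139,750.00

Line 1 (3912.68.32, Coristan, 1,702 units, $376,448.36):
Code 3912.68.32 is under a tariff-rate quota (threshold 944 units). In-quota: 944 units at 3.5%; over-quota: 758 units at 26.5%.
Pro-rata value split: in-quota = $376,448.36 × 944/1,702 = $208,793.92; over-quota = $376,448.36 − $208,793.92 = $167,654.44.
In-quota duty = $208,793.92 × 3.5% = $7,307.79. Over-quota duty = $167,654.44 × 26.5% = $44,428.43.
Line duty = $7,307.79 + $44,428.43 = $51,736.22.
Line 2 (9138.43.21, Oray, 2,296 units, $112,274.40):
Base rate for 9138.43.21 is 21.5%.
Origin Oray qualifies under the Casius–Oray agreement and 9138.43.21 is covered: preferential rate 19% applies instead.
Duty = $112,274.40 × 19% = $21,332.14.
Line 3 (5395.02.99, Coristan, 408 units, $99,054.24):
Base rate for 5395.02.99 is 20% + $0.53/unit.
Additional duty on 5395.02.99 from Coristan: +47.1%. Applied ad valorem rate: 20% + 47.1% = 67.1%.
Duty = $99,054.24 × 67.1% + 408 × $0.53 = $66,681.64.
Total = $51,736.22 + $21,332.14 + $66,681.64 = $139,750.00.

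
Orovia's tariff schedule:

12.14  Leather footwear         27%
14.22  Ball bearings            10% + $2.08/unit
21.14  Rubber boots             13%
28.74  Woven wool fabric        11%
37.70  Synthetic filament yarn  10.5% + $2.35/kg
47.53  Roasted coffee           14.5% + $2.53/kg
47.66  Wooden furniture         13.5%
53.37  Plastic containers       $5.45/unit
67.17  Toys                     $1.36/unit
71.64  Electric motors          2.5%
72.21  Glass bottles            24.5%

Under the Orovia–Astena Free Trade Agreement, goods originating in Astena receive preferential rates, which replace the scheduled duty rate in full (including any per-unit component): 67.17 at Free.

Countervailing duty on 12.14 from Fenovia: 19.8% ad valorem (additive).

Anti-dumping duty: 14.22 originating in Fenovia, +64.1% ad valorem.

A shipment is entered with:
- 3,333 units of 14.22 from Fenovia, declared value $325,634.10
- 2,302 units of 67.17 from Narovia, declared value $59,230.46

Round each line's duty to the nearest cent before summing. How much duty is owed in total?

Line 1 (14.22, Fenovia, 3,333 units, $325,634.10):
Base rate for 14.22 is 10% + $2.08/unit.
Additional duty on 14.22 from Fenovia: +64.1%. Applied ad valorem rate: 10% + 64.1% = 74.1%.
Duty = $325,634.10 × 74.1% + 3,333 × $2.08 = $248,227.51.
Line 2 (67.17, Narovia, 2,302 units, $59,230.46):
Base rate for 67.17 is $1.36/unit.
67.17 has an FTA preferential rate, but origin Narovia is not Astena; base rate stands.
Duty = 2,302 × $1.36 = $3,130.72.
Total = $248,227.51 + $3,130.72 = $251,358.23.

$251,358.23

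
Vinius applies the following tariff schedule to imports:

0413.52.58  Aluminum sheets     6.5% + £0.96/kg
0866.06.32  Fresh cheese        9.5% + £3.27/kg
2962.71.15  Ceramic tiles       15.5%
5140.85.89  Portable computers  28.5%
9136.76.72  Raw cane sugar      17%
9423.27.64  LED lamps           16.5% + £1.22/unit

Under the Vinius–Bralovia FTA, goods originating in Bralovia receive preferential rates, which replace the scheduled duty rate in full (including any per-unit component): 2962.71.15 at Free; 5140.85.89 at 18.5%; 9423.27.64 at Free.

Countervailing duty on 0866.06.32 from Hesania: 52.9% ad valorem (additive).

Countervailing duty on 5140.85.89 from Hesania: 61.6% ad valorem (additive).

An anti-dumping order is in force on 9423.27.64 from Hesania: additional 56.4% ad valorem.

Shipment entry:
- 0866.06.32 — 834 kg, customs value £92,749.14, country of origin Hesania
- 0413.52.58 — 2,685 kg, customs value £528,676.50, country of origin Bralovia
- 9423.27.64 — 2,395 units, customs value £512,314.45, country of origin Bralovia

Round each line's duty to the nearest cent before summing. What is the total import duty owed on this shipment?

£97,544.21

Line 1 (0866.06.32, Hesania, 834 kg, £92,749.14):
Base rate for 0866.06.32 is 9.5% + £3.27/kg.
Additional duty on 0866.06.32 from Hesania: +52.9%. Applied ad valorem rate: 9.5% + 52.9% = 62.4%.
Duty = £92,749.14 × 62.4% + 834 × £3.27 = £60,602.64.
Line 2 (0413.52.58, Bralovia, 2,685 kg, £528,676.50):
Base rate for 0413.52.58 is 6.5% + £0.96/kg.
Origin Bralovia is the FTA partner but 0413.52.58 is not on the preference list; base rate stands.
Duty = £528,676.50 × 6.5% + 2,685 × £0.96 = £36,941.57.
Line 3 (9423.27.64, Bralovia, 2,395 units, £512,314.45):
Base rate for 9423.27.64 is 16.5% + £1.22/unit.
Origin Bralovia qualifies under the Vinius–Bralovia agreement and 9423.27.64 is covered: preferential rate Free applies instead.
The additional-duty order on 9423.27.64 targets Hesania, not Bralovia; it does not apply.
Duty = £512,314.45 × 0% = £0.00.
Total = £60,602.64 + £36,941.57 + £0.00 = £97,544.21.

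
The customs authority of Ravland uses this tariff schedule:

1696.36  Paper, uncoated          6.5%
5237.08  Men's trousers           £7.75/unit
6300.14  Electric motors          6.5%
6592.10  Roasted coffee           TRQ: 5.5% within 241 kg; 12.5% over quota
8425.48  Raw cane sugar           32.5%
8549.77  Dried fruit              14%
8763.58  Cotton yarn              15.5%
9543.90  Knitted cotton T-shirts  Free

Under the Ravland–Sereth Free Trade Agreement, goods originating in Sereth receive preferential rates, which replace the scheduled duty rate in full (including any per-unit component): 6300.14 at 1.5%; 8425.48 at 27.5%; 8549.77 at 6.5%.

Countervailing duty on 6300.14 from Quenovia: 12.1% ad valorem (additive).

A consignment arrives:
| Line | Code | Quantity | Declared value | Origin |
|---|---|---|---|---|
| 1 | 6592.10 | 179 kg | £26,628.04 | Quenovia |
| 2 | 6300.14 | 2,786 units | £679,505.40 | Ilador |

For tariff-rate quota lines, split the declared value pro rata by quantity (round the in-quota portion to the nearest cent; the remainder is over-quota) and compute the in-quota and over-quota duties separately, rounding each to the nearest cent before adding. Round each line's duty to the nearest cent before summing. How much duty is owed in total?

£45,632.39

Line 1 (6592.10, Quenovia, 179 kg, £26,628.04):
Code 6592.10 is under a tariff-rate quota (threshold 241 kg). Quantity 179 kg is within the quota, so the in-quota rate 5.5% applies to the full value.
Duty = £26,628.04 × 5.5% = £1,464.54.
Line 2 (6300.14, Ilador, 2,786 units, £679,505.40):
Base rate for 6300.14 is 6.5%.
6300.14 has an FTA preferential rate, but origin Ilador is not Sereth; base rate stands.
The additional-duty order on 6300.14 targets Quenovia, not Ilador; it does not apply.
Duty = £679,505.40 × 6.5% = £44,167.85.
Total = £1,464.54 + £44,167.85 = £45,632.39.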